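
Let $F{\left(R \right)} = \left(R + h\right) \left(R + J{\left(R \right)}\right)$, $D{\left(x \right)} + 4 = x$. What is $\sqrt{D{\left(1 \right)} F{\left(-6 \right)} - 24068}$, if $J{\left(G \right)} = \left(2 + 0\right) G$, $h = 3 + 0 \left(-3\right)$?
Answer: $i \sqrt{24230} \approx 155.66 i$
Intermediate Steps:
$D{\left(x \right)} = -4 + x$
$h = 3$ ($h = 3 + 0 = 3$)
$J{\left(G \right)} = 2 G$
$F{\left(R \right)} = 3 R \left(3 + R\right)$ ($F{\left(R \right)} = \left(R + 3\right) \left(R + 2 R\right) = \left(3 + R\right) 3 R = 3 R \left(3 + R\right)$)
$\sqrt{D{\left(1 \right)} F{\left(-6 \right)} - 24068} = \sqrt{\left(-4 + 1\right) 3 \left(-6\right) \left(3 - 6\right) - 24068} = \sqrt{- 3 \cdot 3 \left(-6\right) \left(-3\right) - 24068} = \sqrt{\left(-3\right) 54 - 24068} = \sqrt{-162 - 24068} = \sqrt{-24230} = i \sqrt{24230}$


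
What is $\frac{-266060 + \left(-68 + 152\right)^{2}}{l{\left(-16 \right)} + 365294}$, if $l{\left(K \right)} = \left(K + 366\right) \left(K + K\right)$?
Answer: $- \frac{129502}{177047} \approx -0.73146$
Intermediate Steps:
$l{\left(K \right)} = 2 K \left(366 + K\right)$ ($l{\left(K \right)} = \left(366 + K\right) 2 K = 2 K \left(366 + K\right)$)
$\frac{-266060 + \left(-68 + 152\right)^{2}}{l{\left(-16 \right)} + 365294} = \frac{-266060 + \left(-68 + 152\right)^{2}}{2 \left(-16\right) \left(366 - 16\right) + 365294} = \frac{-266060 + 84^{2}}{2 \left(-16\right) 350 + 365294} = \frac{-266060 + 7056}{-11200 + 365294} = - \frac{259004}{354094} = \left(-259004\right) \frac{1}{354094} = - \frac{129502}{177047}$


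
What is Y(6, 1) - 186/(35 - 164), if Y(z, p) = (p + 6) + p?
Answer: 406/43 ≈ 9.4419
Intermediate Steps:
Y(z, p) = 6 + 2*p (Y(z, p) = (6 + p) + p = 6 + 2*p)
Y(6, 1) - 186/(35 - 164) = (6 + 2*1) - 186/(35 - 164) = (6 + 2) - 186/(-129) = 8 - 186*(-1/129) = 8 + 62/43 = 406/43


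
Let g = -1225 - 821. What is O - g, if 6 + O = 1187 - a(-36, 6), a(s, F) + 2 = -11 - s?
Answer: 3204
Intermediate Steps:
a(s, F) = -13 - s (a(s, F) = -2 + (-11 - s) = -13 - s)
g = -2046
O = 1158 (O = -6 + (1187 - (-13 - 1*(-36))) = -6 + (1187 - (-13 + 36)) = -6 + (1187 - 1*23) = -6 + (1187 - 23) = -6 + 1164 = 1158)
O - g = 1158 - 1*(-2046) = 1158 + 2046 = 3204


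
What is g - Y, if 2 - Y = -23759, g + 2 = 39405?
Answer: 15642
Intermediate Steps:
g = 39403 (g = -2 + 39405 = 39403)
Y = 23761 (Y = 2 - 1*(-23759) = 2 + 23759 = 23761)
g - Y = 39403 - 1*23761 = 39403 - 23761 = 15642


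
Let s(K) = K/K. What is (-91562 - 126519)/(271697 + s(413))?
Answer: -218081/271698 ≈ -0.80266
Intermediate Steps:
s(K) = 1
(-91562 - 126519)/(271697 + s(413)) = (-91562 - 126519)/(271697 + 1) = -218081/271698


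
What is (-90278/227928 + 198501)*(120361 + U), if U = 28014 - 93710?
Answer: 1236627411228625/113964 ≈ 1.0851e+10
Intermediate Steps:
U = -65696
(-90278/227928 + 198501)*(120361 + U) = (-90278/227928 + 198501)*(120361 - 65696) = (-90278*1/227928 + 198501)*54665 = (-45139/113964 + 198501)*54665 = (22621922825/113964)*54665 = 1236627411228625/113964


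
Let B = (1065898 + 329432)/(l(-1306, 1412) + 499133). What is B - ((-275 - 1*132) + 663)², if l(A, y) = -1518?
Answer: -6522060262/99523 ≈ -65533.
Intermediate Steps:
B = 279066/99523 (B = (1065898 + 329432)/(-1518 + 499133) = 1395330/497615 = 1395330*(1/497615) = 279066/99523 ≈ 2.8040)
B - ((-275 - 1*132) + 663)² = 279066/99523 - ((-275 - 1*132) + 663)² = 279066/99523 - ((-275 - 132) + 663)² = 279066/99523 - (-407 + 663)² = 279066/99523 - 1*256² = 279066/99523 - 1*65536 = 279066/99523 - 65536 = -6522060262/99523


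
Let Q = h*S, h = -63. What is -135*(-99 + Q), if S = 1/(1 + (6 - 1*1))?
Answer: 29565/2 ≈ 14783.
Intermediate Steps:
S = ⅙ (S = 1/(1 + (6 - 1)) = 1/(1 + 5) = 1/6 = ⅙ ≈ 0.16667)
Q = -21/2 (Q = -63*⅙ = -21/2 ≈ -10.500)
-135*(-99 + Q) = -135*(-99 - 21/2) = -135*(-219/2) = 29565/2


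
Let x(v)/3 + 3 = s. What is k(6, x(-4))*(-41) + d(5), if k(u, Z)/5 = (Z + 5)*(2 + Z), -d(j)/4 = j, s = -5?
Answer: -85710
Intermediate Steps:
d(j) = -4*j
x(v) = -24 (x(v) = -9 + 3*(-5) = -9 - 15 = -24)
k(u, Z) = 5*(2 + Z)*(5 + Z) (k(u, Z) = 5*((Z + 5)*(2 + Z)) = 5*((5 + Z)*(2 + Z)) = 5*((2 + Z)*(5 + Z)) = 5*(2 + Z)*(5 + Z))
k(6, x(-4))*(-41) + d(5) = (50 + 5*(-24)² + 35*(-24))*(-41) - 4*5 = (50 + 5*576 - 840)*(-41) - 20 = (50 + 2880 - 840)*(-41) - 20 = 2090*(-41) - 20 = -85690 - 20 = -85710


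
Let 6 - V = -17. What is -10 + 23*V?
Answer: 519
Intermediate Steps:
V = 23 (V = 6 - 1*(-17) = 6 + 17 = 23)
-10 + 23*V = -10 + 23*23 = -10 + 529 = 519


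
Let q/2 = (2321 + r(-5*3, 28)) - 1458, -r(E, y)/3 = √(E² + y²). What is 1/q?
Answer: 863/1471376 + 3*√1009/1471376 ≈ 0.00065129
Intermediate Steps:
r(E, y) = -3*√(E² + y²)
q = 1726 - 6*√1009 (q = 2*((2321 - 3*√((-5*3)² + 28²)) - 1458) = 2*((2321 - 3*√((-15)² + 784)) - 1458) = 2*((2321 - 3*√(225 + 784)) - 1458) = 2*((2321 - 3*√1009) - 1458) = 2*(863 - 3*√1009) = 1726 - 6*√1009 ≈ 1535.4)
1/q = 1/(1726 - 6*√1009)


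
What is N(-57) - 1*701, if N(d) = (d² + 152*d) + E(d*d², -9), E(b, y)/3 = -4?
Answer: -6128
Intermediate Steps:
E(b, y) = -12 (E(b, y) = 3*(-4) = -12)
N(d) = -12 + d² + 152*d (N(d) = (d² + 152*d) - 12 = -12 + d² + 152*d)
N(-57) - 1*701 = (-12 + (-57)² + 152*(-57)) - 1*701 = (-12 + 3249 - 8664) - 701 = -5427 - 701 = -6128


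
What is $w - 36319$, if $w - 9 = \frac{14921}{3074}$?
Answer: $- \frac{111602019}{3074} \approx -36305.0$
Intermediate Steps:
$w = \frac{42587}{3074}$ ($w = 9 + \frac{14921}{3074} = \frac{42587}{3074} \approx 13.854$)
$w - 36319 = \frac{42587}{3074} - 36319 = - \frac{111602019}{3074}$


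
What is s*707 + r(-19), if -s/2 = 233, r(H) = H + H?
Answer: -329500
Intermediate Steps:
r(H) = 2*H
s = -466 (s = -2*233 = -466)
s*707 + r(-19) = -466*707 + 2*(-19) = -329462 - 38 = -329500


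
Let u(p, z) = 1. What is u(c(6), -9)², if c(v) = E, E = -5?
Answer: 1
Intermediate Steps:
c(v) = -5
u(c(6), -9)² = 1² = 1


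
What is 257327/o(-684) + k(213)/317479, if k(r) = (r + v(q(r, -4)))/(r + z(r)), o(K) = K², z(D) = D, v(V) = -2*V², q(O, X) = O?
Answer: 81596499233/148534455024 ≈ 0.54934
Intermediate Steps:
k(r) = (r - 2*r²)/(2*r) (k(r) = (r - 2*r²)/(r + r) = (r - 2*r²)/((2*r)) = (r - 2*r²)*(1/(2*r)) = (r - 2*r²)/(2*r))
257327/o(-684) + k(213)/317479 = 257327/((-684)²) + (½ - 1*213)/317479 = 257327/467856 + (½ - 213)*(1/317479) = 257327*(1/467856) - 425/2*1/317479 = 257327/467856 - 425/634958 = 81596499233/148534455024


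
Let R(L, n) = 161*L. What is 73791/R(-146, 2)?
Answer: -73791/23506 ≈ -3.1392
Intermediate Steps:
73791/R(-146, 2) = 73791/((161*(-146))) = 73791/(-23506) = 73791*(-1/23506) = -73791/23506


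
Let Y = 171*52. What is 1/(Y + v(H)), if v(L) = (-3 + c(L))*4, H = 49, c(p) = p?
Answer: 1/9076 ≈ 0.00011018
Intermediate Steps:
v(L) = -12 + 4*L (v(L) = (-3 + L)*4 = -12 + 4*L)
Y = 8892
1/(Y + v(H)) = 1/(8892 + (-12 + 4*49)) = 1/(8892 + (-12 + 196)) = 1/(8892 + 184) = 1/9076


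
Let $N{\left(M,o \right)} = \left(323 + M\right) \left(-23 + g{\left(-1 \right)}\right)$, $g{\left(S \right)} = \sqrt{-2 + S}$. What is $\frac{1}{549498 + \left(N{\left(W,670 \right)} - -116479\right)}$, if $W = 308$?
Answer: $\frac{651464}{424406537779} - \frac{631 i \sqrt{3}}{424406537779} \approx 1.535 \cdot 10^{-6} - 2.5752 \cdot 10^{-9} i$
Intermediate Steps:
$N{\left(M,o \right)} = \left(-23 + i \sqrt{3}\right) \left(323 + M\right)$ ($N{\left(M,o \right)} = \left(323 + M\right) \left(-23 + \sqrt{-2 - 1}\right) = \left(323 + M\right) \left(-23 + \sqrt{-3}\right) = \left(323 + M\right) \left(-23 + i \sqrt{3}\right) = \left(-23 + i \sqrt{3}\right) \left(323 + M\right)$)
$\frac{1}{549498 + \left(N{\left(W,670 \right)} - -116479\right)} = \frac{1}{549498 - \left(-101966 - 323 i \sqrt{3} - i 308 \sqrt{3}\right)} = \frac{1}{549498 + \left(\left(-7429 - 7084 + 323 i \sqrt{3} + 308 i \sqrt{3}\right) + 116479\right)} = \frac{1}{549498 + \left(\left(-14513 + 631 i \sqrt{3}\right) + 116479\right)} = \frac{1}{549498 + \left(101966 + 631 i \sqrt{3}\right)} = \frac{1}{651464 + 631 i \sqrt{3}}$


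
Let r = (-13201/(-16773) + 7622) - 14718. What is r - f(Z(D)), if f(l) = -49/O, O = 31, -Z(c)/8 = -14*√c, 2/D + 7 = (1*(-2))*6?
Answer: -3688426340/519963 ≈ -7093.6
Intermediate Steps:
D = -2/19 (D = 2/(-7 + (1*(-2))*6) = 2/(-7 - 2*6) = 2/(-7 - 12) = 2/(-19) = 2*(-1/19) = -2/19 ≈ -0.10526)
Z(c) = 112*√c (Z(c) = -(-112)*√c = 112*√c)
r = -119008007/16773 (r = (-13201*(-1/16773) + 7622) - 14718 = (13201/16773 + 7622) - 14718 = 127857007/16773 - 14718 = -119008007/16773 ≈ -7095.2)
f(l) = -49/31
r - f(Z(D)) = -119008007/16773 - 1*(-49/31) = -119008007/16773 + 49/31 = -3688426340/519963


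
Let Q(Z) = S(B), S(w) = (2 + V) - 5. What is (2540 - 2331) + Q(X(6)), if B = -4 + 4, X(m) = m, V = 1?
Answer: 207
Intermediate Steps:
B = 0
S(w) = -2 (S(w) = (2 + 1) - 5 = 3 - 5 = -2)
Q(Z) = -2
(2540 - 2331) + Q(X(6)) = (2540 - 2331) - 2 = 209 - 2 = 207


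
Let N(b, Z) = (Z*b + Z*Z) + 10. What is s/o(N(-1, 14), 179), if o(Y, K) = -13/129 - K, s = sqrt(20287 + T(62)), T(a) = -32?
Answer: -129*sqrt(20255)/23104 ≈ -0.79464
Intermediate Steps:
N(b, Z) = 10 + Z**2 + Z*b (N(b, Z) = (Z*b + Z**2) + 10 = (Z**2 + Z*b) + 10 = 10 + Z**2 + Z*b)
s = sqrt(20255) (s = sqrt(20287 - 32) = sqrt(20255) ≈ 142.32)
o(Y, K) = -13/129 - K (o(Y, K) = -13*1/129 - K = -13/129 - K)
s/o(N(-1, 14), 179) = sqrt(20255)/(-13/129 - 1*179) = sqrt(20255)/(-13/129 - 179) = sqrt(20255)/(-23104/129) = sqrt(20255)*(-129/23104) = -129*sqrt(20255)/23104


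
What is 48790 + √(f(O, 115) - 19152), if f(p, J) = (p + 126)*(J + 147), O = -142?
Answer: 48790 + 4*I*√1459 ≈ 48790.0 + 152.79*I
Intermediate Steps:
f(p, J) = (126 + p)*(147 + J)
48790 + √(f(O, 115) - 19152) = 48790 + √((18522 + 126*115 + 147*(-142) + 115*(-142)) - 19152) = 48790 + √((18522 + 14490 - 20874 - 16330) - 19152) = 48790 + √(-4192 - 19152) = 48790 + √(-23344) = 48790 + 4*I*√1459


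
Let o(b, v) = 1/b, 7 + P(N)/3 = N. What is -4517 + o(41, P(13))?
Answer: -185196/41 ≈ -4517.0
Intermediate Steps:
P(N) = -21 + 3*N
-4517 + o(41, P(13)) = -4517 + 1/41 = -185196/41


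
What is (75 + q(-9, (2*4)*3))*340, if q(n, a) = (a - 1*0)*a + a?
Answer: 229500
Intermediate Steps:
q(n, a) = a + a² (q(n, a) = (a + 0)*a + a = a*a + a = a² + a = a + a²)
(75 + q(-9, (2*4)*3))*340 = (75 + ((2*4)*3)*(1 + (2*4)*3))*340 = (75 + (8*3)*(1 + 8*3))*340 = (75 + 24*(1 + 24))*340 = (75 + 24*25)*340 = (75 + 600)*340 = 675*340 = 229500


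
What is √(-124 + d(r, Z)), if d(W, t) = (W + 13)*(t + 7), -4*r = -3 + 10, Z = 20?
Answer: √719/2 ≈ 13.407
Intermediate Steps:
r = -7/4 (r = -(-3 + 10)/4 = -¼*7 = -7/4 ≈ -1.7500)
d(W, t) = (7 + t)*(13 + W) (d(W, t) = (13 + W)*(7 + t) = (7 + t)*(13 + W))
√(-124 + d(r, Z)) = √(-124 + (91 + 7*(-7/4) + 13*20 - 7/4*20)) = √(-124 + (91 - 49/4 + 260 - 35)) = √(-124 + 1215/4) = √(719/4) = √719/2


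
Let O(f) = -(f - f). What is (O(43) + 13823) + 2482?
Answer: 16305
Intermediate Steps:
O(f) = 0 (O(f) = -1*0 = 0)
(O(43) + 13823) + 2482 = (0 + 13823) + 2482 = 13823 + 2482 = 16305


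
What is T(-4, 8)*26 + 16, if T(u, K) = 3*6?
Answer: 484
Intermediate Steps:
T(u, K) = 18
T(-4, 8)*26 + 16 = 18*26 + 16 = 468 + 16 = 484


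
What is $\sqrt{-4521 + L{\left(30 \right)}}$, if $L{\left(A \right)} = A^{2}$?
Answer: $i \sqrt{3621} \approx 60.175 i$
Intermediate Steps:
$\sqrt{-4521 + L{\left(30 \right)}} = \sqrt{-4521 + 30^{2}} = \sqrt{-4521 + 900} = \sqrt{-3621} = i \sqrt{3621}$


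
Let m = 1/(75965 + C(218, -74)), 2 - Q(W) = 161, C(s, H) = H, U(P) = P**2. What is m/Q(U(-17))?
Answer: -1/12066669 ≈ -8.2873e-8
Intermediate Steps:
Q(W) = -159 (Q(W) = 2 - 1*161 = 2 - 161 = -159)
m = 1/75891 (m = 1/(75965 - 74) = 1/75891 ≈ 1.3177e-5)
m/Q(U(-17)) = (1/75891)/(-159) = (1/75891)*(-1/159) = -1/12066669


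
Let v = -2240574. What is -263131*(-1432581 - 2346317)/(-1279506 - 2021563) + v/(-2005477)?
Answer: -1994129051699813720/6620217954913 ≈ -3.0122e+5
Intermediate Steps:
-263131*(-1432581 - 2346317)/(-1279506 - 2021563) + v/(-2005477) = -263131*(-1432581 - 2346317)/(-1279506 - 2021563) - 2240574/(-2005477) = -263131/((-3301069/(-3778898))) - 2240574*(-1/2005477) = -263131/((-3301069*(-1/3778898))) + 2240574/2005477 = -263131/3301069/3778898 + 2240574/2005477 = -263131*3778898/3301069 + 2240574/2005477 = -994345209638/3301069 + 2240574/2005477 = -1994129051699813720/6620217954913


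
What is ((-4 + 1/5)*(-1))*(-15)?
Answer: -57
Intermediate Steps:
((-4 + 1/5)*(-1))*(-15) = ((-4 + ⅕)*(-1))*(-15) = -19/5*(-1)*(-15) = (19/5)*(-15) = -57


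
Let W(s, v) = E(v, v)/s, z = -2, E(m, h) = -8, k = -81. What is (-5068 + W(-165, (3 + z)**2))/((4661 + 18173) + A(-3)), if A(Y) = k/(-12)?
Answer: -3344848/15074895 ≈ -0.22188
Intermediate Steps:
A(Y) = 27/4 (A(Y) = -81/(-12) = -81*(-1/12) = 27/4)
W(s, v) = -8/s
(-5068 + W(-165, (3 + z)**2))/((4661 + 18173) + A(-3)) = (-5068 - 8/(-165))/((4661 + 18173) + 27/4) = (-5068 - 8*(-1/165))/(22834 + 27/4) = (-5068 + 8/165)/(91363/4) = -836212/165*4/91363 = -3344848/15074895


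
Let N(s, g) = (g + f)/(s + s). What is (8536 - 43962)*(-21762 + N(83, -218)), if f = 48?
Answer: 63991082006/83 ≈ 7.7098e+8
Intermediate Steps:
N(s, g) = (48 + g)/(2*s) (N(s, g) = (g + 48)/(s + s) = (48 + g)/((2*s)) = (48 + g)*(1/(2*s)) = (48 + g)/(2*s))
(8536 - 43962)*(-21762 + N(83, -218)) = (8536 - 43962)*(-21762 + (½)*(48 - 218)/83) = -35426*(-21762 + (½)*(1/83)*(-170)) = -35426*(-21762 - 85/83) = -35426*(-1806331/83) = 63991082006/83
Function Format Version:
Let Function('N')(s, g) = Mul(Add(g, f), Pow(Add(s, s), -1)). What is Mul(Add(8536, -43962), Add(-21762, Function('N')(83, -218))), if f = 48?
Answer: Rational(63991082006, 83) ≈ 7.7098e+8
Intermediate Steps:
Function('N')(s, g) = Mul(Rational(1, 2), Pow(s, -1), Add(48, g)) (Function('N')(s, g) = Mul(Add(g, 48), Pow(Add(s, s), -1)) = Mul(Add(48, g), Pow(Mul(2, s), -1)) = Mul(Add(48, g), Mul(Rational(1, 2), Pow(s, -1))) = Mul(Rational(1, 2), Pow(s, -1), Add(48, g)))
Mul(Add(8536, -43962), Add(-21762, Function('N')(83, -218))) = Mul(Add(8536, -43962), Add(-21762, Mul(Rational(1, 2), Pow(83, -1), Add(48, -218)))) = Mul(-35426, Add(-21762, Mul(Rational(1, 2), Rational(1, 83), -170))) = Mul(-35426, Add(-21762, Rational(-85, 83))) = Mul(-35426, Rational(-1806331, 83)) = Rational(63991082006, 83)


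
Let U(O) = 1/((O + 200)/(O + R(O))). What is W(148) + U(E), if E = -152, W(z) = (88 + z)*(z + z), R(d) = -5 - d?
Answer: 3353083/48 ≈ 69856.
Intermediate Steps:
W(z) = 2*z*(88 + z) (W(z) = (88 + z)*(2*z) = 2*z*(88 + z))
U(O) = 1/(-40 - O/5) (U(O) = 1/((O + 200)/(O + (-5 - O))) = 1/((200 + O)/(-5)) = 1/((200 + O)*(-1/5)) = 1/(-40 - O/5))
W(148) + U(E) = 2*148*(88 + 148) - 5/(200 - 152) = 2*148*236 - 5/48 = 69856 - 5*1/48 = 69856 - 5/48 = 3353083/48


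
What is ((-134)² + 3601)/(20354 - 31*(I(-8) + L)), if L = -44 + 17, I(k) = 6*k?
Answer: 21557/22679 ≈ 0.95053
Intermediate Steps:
L = -27
((-134)² + 3601)/(20354 - 31*(I(-8) + L)) = ((-134)² + 3601)/(20354 - 31*(6*(-8) - 27)) = (17956 + 3601)/(20354 - 31*(-48 - 27)) = 21557/(20354 - 31*(-75)) = 21557/(20354 + 2325) = 21557/22679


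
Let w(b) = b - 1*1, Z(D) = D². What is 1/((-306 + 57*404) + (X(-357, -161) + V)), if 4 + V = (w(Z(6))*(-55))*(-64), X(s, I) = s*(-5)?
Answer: 1/147703 ≈ 6.7703e-6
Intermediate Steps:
w(b) = -1 + b (w(b) = b - 1 = -1 + b)
X(s, I) = -5*s
V = 123196 (V = -4 + ((-1 + 6²)*(-55))*(-64) = -4 + ((-1 + 36)*(-55))*(-64) = -4 + (35*(-55))*(-64) = -4 - 1925*(-64) = -4 + 123200 = 123196)
1/((-306 + 57*404) + (X(-357, -161) + V)) = 1/((-306 + 57*404) + (-5*(-357) + 123196)) = 1/((-306 + 23028) + (1785 + 123196)) = 1/(22722 + 124981) = 1/147703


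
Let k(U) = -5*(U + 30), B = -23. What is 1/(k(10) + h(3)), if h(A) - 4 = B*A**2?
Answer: -1/403 ≈ -0.0024814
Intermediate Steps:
h(A) = 4 - 23*A**2
k(U) = -150 - 5*U (k(U) = -5*(30 + U) = -150 - 5*U)
1/(k(10) + h(3)) = 1/((-150 - 5*10) + (4 - 23*3**2)) = 1/((-150 - 50) + (4 - 23*9)) = 1/(-200 + (4 - 207)) = 1/(-200 - 203) = 1/(-403) = -1/403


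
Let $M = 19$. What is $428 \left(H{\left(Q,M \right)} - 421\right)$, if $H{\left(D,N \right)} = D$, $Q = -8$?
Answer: $-183612$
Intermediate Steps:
$428 \left(H{\left(Q,M \right)} - 421\right) = 428 \left(-8 - 421\right) = 428 \left(-429\right) = -183612$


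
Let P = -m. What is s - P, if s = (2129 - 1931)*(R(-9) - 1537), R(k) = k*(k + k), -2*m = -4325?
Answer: -540175/2 ≈ -2.7009e+5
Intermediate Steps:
m = 4325/2 (m = -½*(-4325) = 4325/2 ≈ 2162.5)
R(k) = 2*k² (R(k) = k*(2*k) = 2*k²)
s = -272250 (s = (2129 - 1931)*(2*(-9)² - 1537) = 198*(2*81 - 1537) = 198*(162 - 1537) = 198*(-1375) = -272250)
P = -4325/2 (P = -1*4325/2 = -4325/2 ≈ -2162.5)
s - P = -272250 - 1*(-4325/2) = -272250 + 4325/2 = -540175/2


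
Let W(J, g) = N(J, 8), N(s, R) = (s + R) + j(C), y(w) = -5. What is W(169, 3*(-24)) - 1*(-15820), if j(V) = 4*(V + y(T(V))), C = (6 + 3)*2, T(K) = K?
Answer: 16049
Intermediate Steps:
C = 18 (C = 9*2 = 18)
j(V) = -20 + 4*V (j(V) = 4*(V - 5) = 4*(-5 + V) = -20 + 4*V)
N(s, R) = 52 + R + s (N(s, R) = (s + R) + (-20 + 4*18) = (R + s) + (-20 + 72) = (R + s) + 52 = 52 + R + s)
W(J, g) = 60 + J (W(J, g) = 52 + 8 + J = 60 + J)
W(169, 3*(-24)) - 1*(-15820) = (60 + 169) - 1*(-15820) = 229 + 15820 = 16049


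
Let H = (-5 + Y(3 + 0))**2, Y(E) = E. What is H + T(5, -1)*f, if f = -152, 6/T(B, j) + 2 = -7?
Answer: 316/3 ≈ 105.33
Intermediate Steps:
T(B, j) = -2/3 (T(B, j) = 6/(-2 - 7) = 6/(-9) = 6*(-1/9) = -2/3)
H = 4 (H = (-5 + (3 + 0))**2 = (-5 + 3)**2 = (-2)**2 = 4)
H + T(5, -1)*f = 4 - 2/3*(-152) = 4 + 304/3 = 316/3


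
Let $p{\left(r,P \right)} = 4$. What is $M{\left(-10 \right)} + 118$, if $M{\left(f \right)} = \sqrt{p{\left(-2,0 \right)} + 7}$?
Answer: $118 + \sqrt{11} \approx 121.32$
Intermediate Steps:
$M{\left(f \right)} = \sqrt{11}$ ($M{\left(f \right)} = \sqrt{4 + 7} = \sqrt{11}$)
$M{\left(-10 \right)} + 118 = \sqrt{11} + 118 = 118 + \sqrt{11}$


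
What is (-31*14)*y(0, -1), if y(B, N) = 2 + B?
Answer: -868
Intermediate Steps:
(-31*14)*y(0, -1) = (-31*14)*(2 + 0) = -434*2 = -868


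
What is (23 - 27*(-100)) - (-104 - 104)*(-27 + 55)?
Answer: 8547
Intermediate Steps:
(23 - 27*(-100)) - (-104 - 104)*(-27 + 55) = (23 + 2700) - (-208)*28 = 2723 - 1*(-5824) = 2723 + 5824 = 8547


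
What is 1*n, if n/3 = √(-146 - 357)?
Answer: 3*I*√503 ≈ 67.283*I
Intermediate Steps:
n = 3*I*√503 (n = 3*√(-146 - 357) = 3*√(-503) = 3*(I*√503) = 3*I*√503 ≈ 67.283*I)
1*n = 1*(3*I*√503) = 3*I*√503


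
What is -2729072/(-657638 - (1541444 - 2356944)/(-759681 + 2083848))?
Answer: 1806873541512/435410861023 ≈ 4.1498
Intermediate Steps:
-2729072/(-657638 - (1541444 - 2356944)/(-759681 + 2083848)) = -2729072/(-657638 - (-815500)/1324167) = -2729072/(-657638 - 1*(-815500/1324167)) = -2729072/(-657638 + 815500/1324167) = -2729072/(-870821722046/1324167) = -2729072*(-1324167/870821722046) = 1806873541512/435410861023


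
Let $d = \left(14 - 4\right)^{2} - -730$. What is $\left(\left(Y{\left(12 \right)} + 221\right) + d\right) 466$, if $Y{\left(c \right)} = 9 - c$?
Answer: $488368$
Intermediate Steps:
$d = 830$ ($d = 10^{2} + 730 = 100 + 730 = 830$)
$\left(\left(Y{\left(12 \right)} + 221\right) + d\right) 466 = \left(\left(\left(9 - 12\right) + 221\right) + 830\right) 466 = \left(\left(-3 + 221\right) + 830\right) 466 = \left(218 + 830\right) 466 = 1048 \cdot 466 = 488368$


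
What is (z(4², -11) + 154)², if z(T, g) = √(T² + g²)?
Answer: (154 + √377)² ≈ 30073.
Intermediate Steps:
(z(4², -11) + 154)² = (√((4²)² + (-11)²) + 154)² = (√(16² + 121) + 154)² = (√(256 + 121) + 154)² = (√377 + 154)² = (154 + √377)²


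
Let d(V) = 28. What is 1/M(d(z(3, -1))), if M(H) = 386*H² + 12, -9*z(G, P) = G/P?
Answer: 1/302636 ≈ 3.3043e-6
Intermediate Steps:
z(G, P) = -G/(9*P)
M(H) = 12 + 386*H²
1/M(d(z(3, -1))) = 1/(12 + 386*28²) = 1/(12 + 386*784) = 1/(12 + 302624) = 1/302636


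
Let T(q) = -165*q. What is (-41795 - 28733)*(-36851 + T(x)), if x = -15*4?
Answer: 1900800128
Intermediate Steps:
x = -60
(-41795 - 28733)*(-36851 + T(x)) = (-41795 - 28733)*(-36851 - 165*(-60)) = -70528*(-36851 + 9900) = -70528*(-26951) = 1900800128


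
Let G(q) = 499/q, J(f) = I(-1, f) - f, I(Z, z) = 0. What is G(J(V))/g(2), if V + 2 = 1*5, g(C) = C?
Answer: -499/6 ≈ -83.167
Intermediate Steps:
V = 3 (V = -2 + 1*5 = -2 + 5 = 3)
J(f) = -f (J(f) = 0 - f = -f)
G(J(V))/g(2) = (499/((-1*3)))/2 = (499/(-3))*(1/2) = (499*(-1/3))*(1/2) = -499/3*1/2 = -499/6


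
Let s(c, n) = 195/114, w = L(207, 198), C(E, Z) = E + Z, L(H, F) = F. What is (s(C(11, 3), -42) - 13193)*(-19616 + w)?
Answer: 256148459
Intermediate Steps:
w = 198
s(c, n) = 65/38 (s(c, n) = 195*(1/114) = 65/38)
(s(C(11, 3), -42) - 13193)*(-19616 + w) = (65/38 - 13193)*(-19616 + 198) = -501269/38*(-19418) = 256148459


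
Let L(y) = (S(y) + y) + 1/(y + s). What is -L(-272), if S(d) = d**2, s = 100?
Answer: -12678463/172 ≈ -73712.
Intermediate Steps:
L(y) = y + y**2 + 1/(100 + y) (L(y) = (y**2 + y) + 1/(y + 100) = (y + y**2) + 1/(100 + y) = y + y**2 + 1/(100 + y))
-L(-272) = -(1 + (-272)**3 + 100*(-272) + 101*(-272)**2)/(100 - 272) = -(1 - 20123648 - 27200 + 101*73984)/(-172) = -(-1)*(1 - 20123648 - 27200 + 7472384)/172 = -(-1)*(-12678463)/172 = -1*12678463/172 = -12678463/172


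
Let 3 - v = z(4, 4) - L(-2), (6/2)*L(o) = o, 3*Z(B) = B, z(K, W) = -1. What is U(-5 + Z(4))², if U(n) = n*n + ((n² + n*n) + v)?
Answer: 17161/9 ≈ 1906.8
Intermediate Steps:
Z(B) = B/3
L(o) = o/3
v = 10/3 (v = 3 - (-1 - (-2)/3) = 3 - (-1 - 1*(-⅔)) = 3 - (-1 + ⅔) = 3 - 1*(-⅓) = 3 + ⅓ = 10/3 ≈ 3.3333)
U(n) = 10/3 + 3*n² (U(n) = n*n + ((n² + n*n) + 10/3) = n² + ((n² + n²) + 10/3) = n² + (2*n² + 10/3) = n² + (10/3 + 2*n²) = 10/3 + 3*n²)
U(-5 + Z(4))² = (10/3 + 3*(-5 + (⅓)*4)²)² = (10/3 + 3*(-5 + 4/3)²)² = (10/3 + 3*(-11/3)²)² = (10/3 + 3*(121/9))² = (10/3 + 121/3)² = (131/3)² = 17161/9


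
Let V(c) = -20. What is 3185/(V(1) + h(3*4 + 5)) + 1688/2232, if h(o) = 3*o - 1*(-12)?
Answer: 897688/11997 ≈ 74.826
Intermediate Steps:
h(o) = 12 + 3*o (h(o) = 3*o + 12 = 12 + 3*o)
3185/(V(1) + h(3*4 + 5)) + 1688/2232 = 3185/(-20 + (12 + 3*(3*4 + 5))) + 1688/2232 = 3185/(-20 + (12 + 3*(12 + 5))) + 1688*(1/2232) = 3185/(-20 + (12 + 3*17)) + 211/279 = 3185/(-20 + (12 + 51)) + 211/279 = 3185/(-20 + 63) + 211/279 = 3185/43 + 211/279 = 897688/11997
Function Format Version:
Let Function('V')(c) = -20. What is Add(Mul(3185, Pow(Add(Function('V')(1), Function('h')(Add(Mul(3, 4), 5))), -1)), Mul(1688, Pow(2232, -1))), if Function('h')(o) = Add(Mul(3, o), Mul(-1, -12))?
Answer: Rational(897688, 11997) ≈ 74.826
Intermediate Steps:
Function('h')(o) = Add(12, Mul(3, o)) (Function('h')(o) = Add(Mul(3, o), 12) = Add(12, Mul(3, o)))
Add(Mul(3185, Pow(Add(Function('V')(1), Function('h')(Add(Mul(3, 4), 5))), -1)), Mul(1688, Pow(2232, -1))) = Add(Mul(3185, Pow(Add(-20, Add(12, Mul(3, Add(Mul(3, 4), 5)))), -1)), Mul(1688, Pow(2232, -1))) = Add(Mul(3185, Pow(Add(-20, Add(12, Mul(3, Add(12, 5)))), -1)), Mul(1688, Rational(1, 2232))) = Add(Mul(3185, Pow(Add(-20, Add(12, Mul(3, 17))), -1)), Rational(211, 279)) = Add(Mul(3185, Pow(Add(-20, Add(12, 51)), -1)), Rational(211, 279)) = Add(Mul(3185, Pow(Add(-20, 63), -1)), Rational(211, 279)) = Add(Mul(3185, Pow(43, -1)), Rational(211, 279)) = Add(Mul(3185, Rational(1, 43)), Rational(211, 279)) = Add(Rational(3185, 43), Rational(211, 279)) = Rational(897688, 11997)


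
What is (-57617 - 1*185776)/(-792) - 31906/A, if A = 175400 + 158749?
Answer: 3011268815/9801704 ≈ 307.22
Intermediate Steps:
A = 334149
(-57617 - 1*185776)/(-792) - 31906/A = (-57617 - 1*185776)/(-792) - 31906/334149 = (-57617 - 185776)*(-1/792) - 31906*1/334149 = -243393*(-1/792) - 31906/334149 = 81131/264 - 31906/334149 = 3011268815/9801704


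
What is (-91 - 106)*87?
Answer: -17139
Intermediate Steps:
(-91 - 106)*87 = -197*87 = -17139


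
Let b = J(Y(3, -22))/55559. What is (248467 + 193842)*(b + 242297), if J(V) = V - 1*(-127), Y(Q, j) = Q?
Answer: 850609439340611/7937 ≈ 1.0717e+11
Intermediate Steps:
J(V) = 127 + V (J(V) = V + 127 = 127 + V)
b = 130/55559 (b = (127 + 3)/55559 = 130*(1/55559) = 130/55559 ≈ 0.0023399)
(248467 + 193842)*(b + 242297) = (248467 + 193842)*(130/55559 + 242297) = 442309*(13461779153/55559) = 850609439340611/7937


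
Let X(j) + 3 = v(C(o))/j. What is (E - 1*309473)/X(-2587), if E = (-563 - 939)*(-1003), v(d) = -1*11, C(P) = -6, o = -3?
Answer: -3096724371/7750 ≈ -3.9958e+5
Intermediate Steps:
v(d) = -11
E = 1506506 (E = -1502*(-1003) = 1506506)
X(j) = -3 - 11/j
(E - 1*309473)/X(-2587) = (1506506 - 1*309473)/(-3 - 11/(-2587)) = (1506506 - 309473)/(-3 - 11*(-1/2587)) = 1197033/(-3 + 11/2587) = 1197033/(-7750/2587) = 1197033*(-2587/7750) = -3096724371/7750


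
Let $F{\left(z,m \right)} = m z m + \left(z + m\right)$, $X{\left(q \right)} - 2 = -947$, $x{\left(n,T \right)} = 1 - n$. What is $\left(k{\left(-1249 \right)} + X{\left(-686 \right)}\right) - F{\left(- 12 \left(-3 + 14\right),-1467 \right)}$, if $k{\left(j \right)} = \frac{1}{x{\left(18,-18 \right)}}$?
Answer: $\frac{4829298833}{17} \approx 2.8408 \cdot 10^{8}$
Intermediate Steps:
$X{\left(q \right)} = -945$ ($X{\left(q \right)} = 2 - 947 = -945$)
$k{\left(j \right)} = - \frac{1}{17}$ ($k{\left(j \right)} = \frac{1}{1 - 18} = \frac{1}{-17} = - \frac{1}{17}$)
$F{\left(z,m \right)} = m + z + z m^{2}$ ($F{\left(z,m \right)} = z m^{2} + \left(m + z\right) = m + z + z m^{2}$)
$\left(k{\left(-1249 \right)} + X{\left(-686 \right)}\right) - F{\left(- 12 \left(-3 + 14\right),-1467 \right)} = \left(- \frac{1}{17} - 945\right) - \left(-1467 - 12 \left(-3 + 14\right) + - 12 \left(-3 + 14\right) \left(-1467\right)^{2}\right) = - \frac{16066}{17} - \left(-1467 - 132 + \left(-12\right) 11 \cdot 2152089\right) = - \frac{16066}{17} - \left(-1467 - 132 - 284075748\right) = - \frac{16066}{17} - -284077347 = - \frac{16066}{17} + 284077347 = \frac{4829298833}{17}$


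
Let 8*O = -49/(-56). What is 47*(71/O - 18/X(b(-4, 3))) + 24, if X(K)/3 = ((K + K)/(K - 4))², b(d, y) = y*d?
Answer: 638576/21 ≈ 30408.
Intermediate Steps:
b(d, y) = d*y
O = 7/64 (O = (-49/(-56))/8 = (-49*(-1/56))/8 = (⅛)*(7/8) = 7/64 ≈ 0.10938)
X(K) = 12*K²/(-4 + K)² (X(K) = 3*((K + K)/(K - 4))² = 3*((2*K)/(-4 + K))² = 3*(2*K/(-4 + K))² = 3*(4*K²/(-4 + K)²) = 12*K²/(-4 + K)²)
47*(71/O - 18/X(b(-4, 3))) + 24 = 47*(71/(7/64) - 18*(-4 - 4*3)²/1728) + 24 = 47*(71*(64/7) - 18*(-4 - 12)²/1728) + 24 = 47*(4544/7 - 18/(12*144/(-16)²)) + 24 = 47*(4544/7 - 18/(12*144*(1/256))) + 24 = 47*(4544/7 - 18/27/4) + 24 = 47*(4544/7 - 18*4/27) + 24 = 47*(4544/7 - 8/3) + 24 = 47*(13576/21) + 24 = 638072/21 + 24 = 638576/21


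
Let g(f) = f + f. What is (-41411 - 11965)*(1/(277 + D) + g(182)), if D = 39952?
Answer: -781603823232/40229 ≈ -1.9429e+7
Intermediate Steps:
g(f) = 2*f
(-41411 - 11965)*(1/(277 + D) + g(182)) = (-41411 - 11965)*(1/(277 + 39952) + 2*182) = -53376*(1/40229 + 364) = -53376*14643357/40229 = -781603823232/40229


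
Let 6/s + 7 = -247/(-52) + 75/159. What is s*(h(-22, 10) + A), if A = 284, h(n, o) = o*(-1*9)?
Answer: -246768/377 ≈ -654.56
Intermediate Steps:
h(n, o) = -9*o (h(n, o) = o*(-9) = -9*o)
s = -1272/377 (s = 6/(-7 + (-247/(-52) + 75/159)) = 6/(-7 + (-247*(-1/52) + 75*(1/159))) = 6/(-7 + (19/4 + 25/53)) = 6/(-7 + 1107/212) = 6/(-377/212) = 6*(-212/377) = -1272/377 ≈ -3.3740)
s*(h(-22, 10) + A) = -1272*(-9*10 + 284)/377 = -1272*(-90 + 284)/377 = -1272/377*194 = -246768/377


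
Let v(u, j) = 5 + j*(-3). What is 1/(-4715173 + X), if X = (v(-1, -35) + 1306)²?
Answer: -1/2710117 ≈ -3.6899e-7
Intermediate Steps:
v(u, j) = 5 - 3*j
X = 2005056 (X = ((5 - 3*(-35)) + 1306)² = ((5 + 105) + 1306)² = (110 + 1306)² = 1416² = 2005056)
1/(-4715173 + X) = 1/(-4715173 + 2005056) = 1/(-2710117) = -1/2710117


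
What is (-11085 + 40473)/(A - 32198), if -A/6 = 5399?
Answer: -7347/16148 ≈ -0.45498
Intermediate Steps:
A = -32394 (A = -6*5399 = -32394)
(-11085 + 40473)/(A - 32198) = (-11085 + 40473)/(-32394 - 32198) = 29388/(-64592) = 29388*(-1/64592) = -7347/16148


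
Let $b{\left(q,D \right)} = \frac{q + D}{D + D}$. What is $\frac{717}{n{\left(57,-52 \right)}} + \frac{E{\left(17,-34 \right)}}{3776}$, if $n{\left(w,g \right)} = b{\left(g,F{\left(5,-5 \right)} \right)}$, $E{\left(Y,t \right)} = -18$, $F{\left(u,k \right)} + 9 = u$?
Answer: $\frac{1353633}{13216} \approx 102.42$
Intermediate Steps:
$F{\left(u,k \right)} = -9 + u$
$b{\left(q,D \right)} = \frac{D + q}{2 D}$
$n{\left(w,g \right)} = \frac{1}{2} - \frac{g}{8}$ ($n{\left(w,g \right)} = \frac{\left(-9 + 5\right) + g}{2 \left(-9 + 5\right)} = \frac{-4 + g}{2 \left(-4\right)} = \frac{1}{2} \left(- \frac{1}{4}\right) \left(-4 + g\right) = \frac{1}{2} - \frac{g}{8}$)
$\frac{717}{n{\left(57,-52 \right)}} + \frac{E{\left(17,-34 \right)}}{3776} = \frac{717}{\frac{1}{2} - - \frac{13}{2}} - \frac{18}{3776} = \frac{717}{\frac{1}{2} + \frac{13}{2}} - \frac{9}{1888} = \frac{717}{7} - \frac{9}{1888} = \frac{1353633}{13216}$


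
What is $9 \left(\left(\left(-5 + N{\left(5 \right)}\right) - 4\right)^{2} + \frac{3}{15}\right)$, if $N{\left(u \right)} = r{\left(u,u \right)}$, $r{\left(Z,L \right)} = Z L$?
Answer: $\frac{11529}{5} \approx 2305.8$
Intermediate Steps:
$r{\left(Z,L \right)} = L Z$
$N{\left(u \right)} = u^{2}$ ($N{\left(u \right)} = u u = u^{2}$)
$9 \left(\left(\left(-5 + N{\left(5 \right)}\right) - 4\right)^{2} + \frac{3}{15}\right) = 9 \left(\left(\left(-5 + 5^{2}\right) - 4\right)^{2} + \frac{3}{15}\right) = 9 \left(\left(\left(-5 + 25\right) - 4\right)^{2} + 3 \cdot \frac{1}{15}\right) = 9 \left(\left(20 - 4\right)^{2} + \frac{1}{5}\right) = 9 \left(16^{2} + \frac{1}{5}\right) = 9 \left(256 + \frac{1}{5}\right) = 9 \cdot \frac{1281}{5} = \frac{11529}{5}$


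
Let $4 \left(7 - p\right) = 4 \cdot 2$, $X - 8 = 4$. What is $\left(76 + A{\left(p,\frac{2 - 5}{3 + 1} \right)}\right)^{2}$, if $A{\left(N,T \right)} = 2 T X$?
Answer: $3364$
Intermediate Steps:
$X = 12$ ($X = 8 + 4 = 12$)
$p = 5$ ($p = 7 - \frac{4 \cdot 2}{4} = 7 - 2 = 5$)
$A{\left(N,T \right)} = 24 T$ ($A{\left(N,T \right)} = 2 T 12 = 24 T$)
$\left(76 + A{\left(p,\frac{2 - 5}{3 + 1} \right)}\right)^{2} = \left(76 + 24 \frac{2 - 5}{3 + 1}\right)^{2} = \left(76 + 24 \left(- \frac{3}{4}\right)\right)^{2} = \left(76 - 18\right)^{2} = 58^{2} = 3364$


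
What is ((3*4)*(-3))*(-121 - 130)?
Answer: 9036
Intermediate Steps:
((3*4)*(-3))*(-121 - 130) = (12*(-3))*(-251) = -36*(-251) = 9036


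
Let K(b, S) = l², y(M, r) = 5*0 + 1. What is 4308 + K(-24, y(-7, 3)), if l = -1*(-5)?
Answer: 4333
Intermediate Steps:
l = 5
y(M, r) = 1 (y(M, r) = 0 + 1 = 1)
K(b, S) = 25 (K(b, S) = 5² = 25)
4308 + K(-24, y(-7, 3)) = 4308 + 25 = 4333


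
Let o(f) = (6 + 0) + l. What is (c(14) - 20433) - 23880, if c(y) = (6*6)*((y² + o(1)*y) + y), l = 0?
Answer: -33729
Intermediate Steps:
o(f) = 6 (o(f) = (6 + 0) + 0 = 6 + 0 = 6)
c(y) = 36*y² + 252*y (c(y) = (6*6)*((y² + 6*y) + y) = 36*(y² + 7*y) = 36*y² + 252*y)
(c(14) - 20433) - 23880 = (36*14*(7 + 14) - 20433) - 23880 = (36*14*21 - 20433) - 23880 = (10584 - 20433) - 23880 = -9849 - 23880 = -33729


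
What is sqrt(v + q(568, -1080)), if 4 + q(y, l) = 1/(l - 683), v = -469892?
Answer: I*sqrt(1460516182187)/1763 ≈ 685.49*I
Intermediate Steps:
q(y, l) = -4 + 1/(-683 + l) (q(y, l) = -4 + 1/(l - 683) = -4 + 1/(-683 + l))
sqrt(v + q(568, -1080)) = sqrt(-469892 + (2733 - 4*(-1080))/(-683 - 1080)) = sqrt(-469892 + (2733 + 4320)/(-1763)) = sqrt(-469892 - 1/1763*7053) = sqrt(-469892 - 7053/1763) = sqrt(-828426649/1763) = I*sqrt(1460516182187)/1763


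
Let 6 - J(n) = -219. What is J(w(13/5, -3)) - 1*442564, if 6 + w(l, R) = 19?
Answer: -442339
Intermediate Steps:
w(l, R) = 13 (w(l, R) = -6 + 19 = 13)
J(n) = 225 (J(n) = 6 - 1*(-219) = 6 + 219 = 225)
J(w(13/5, -3)) - 1*442564 = 225 - 1*442564 = 225 - 442564 = -442339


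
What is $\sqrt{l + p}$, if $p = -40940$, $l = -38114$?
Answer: $29 i \sqrt{94} \approx 281.17 i$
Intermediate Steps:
$\sqrt{l + p} = \sqrt{-38114 - 40940} = \sqrt{-79054} = 29 i \sqrt{94}$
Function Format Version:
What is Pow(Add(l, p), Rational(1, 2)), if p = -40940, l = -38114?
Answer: Mul(29, I, Pow(94, Rational(1, 2))) ≈ Mul(281.17, I)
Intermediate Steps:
Pow(Add(l, p), Rational(1, 2)) = Pow(Add(-38114, -40940), Rational(1, 2)) = Pow(-79054, Rational(1, 2)) = Mul(29, I, Pow(94, Rational(1, 2)))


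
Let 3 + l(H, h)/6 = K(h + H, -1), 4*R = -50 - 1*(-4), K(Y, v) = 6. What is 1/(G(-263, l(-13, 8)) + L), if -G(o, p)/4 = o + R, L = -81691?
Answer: -1/80593 ≈ -1.2408e-5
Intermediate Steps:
R = -23/2 (R = (-50 - 1*(-4))/4 = (-50 + 4)/4 = (¼)*(-46) = -23/2 ≈ -11.500)
l(H, h) = 18 (l(H, h) = -18 + 6*6 = -18 + 36 = 18)
G(o, p) = 46 - 4*o (G(o, p) = -4*(o - 23/2) = -4*(-23/2 + o) = 46 - 4*o)
1/(G(-263, l(-13, 8)) + L) = 1/((46 - 4*(-263)) - 81691) = 1/((46 + 1052) - 81691) = 1/(1098 - 81691) = 1/(-80593) = -1/80593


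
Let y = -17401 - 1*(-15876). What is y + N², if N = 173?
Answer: 28404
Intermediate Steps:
y = -1525 (y = -17401 + 15876 = -1525)
y + N² = -1525 + 173² = -1525 + 29929 = 28404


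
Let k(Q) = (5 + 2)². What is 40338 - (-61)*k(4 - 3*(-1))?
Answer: 43327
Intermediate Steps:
k(Q) = 49 (k(Q) = 7² = 49)
40338 - (-61)*k(4 - 3*(-1)) = 40338 - (-61)*49 = 40338 - 1*(-2989) = 40338 + 2989 = 43327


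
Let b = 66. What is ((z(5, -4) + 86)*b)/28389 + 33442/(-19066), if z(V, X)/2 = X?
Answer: -141872195/90210779 ≈ -1.5727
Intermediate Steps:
z(V, X) = 2*X
((z(5, -4) + 86)*b)/28389 + 33442/(-19066) = ((2*(-4) + 86)*66)/28389 + 33442/(-19066) = ((-8 + 86)*66)*(1/28389) + 33442*(-1/19066) = (78*66)*(1/28389) - 16721/9533 = 5148*(1/28389) - 16721/9533 = 1716/9463 - 16721/9533 = -141872195/90210779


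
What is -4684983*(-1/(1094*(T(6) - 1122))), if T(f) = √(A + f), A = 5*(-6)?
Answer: -876091821/229540892 - 1561661*I*√6/229540892 ≈ -3.8167 - 0.016665*I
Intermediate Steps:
A = -30
T(f) = √(-30 + f)
-4684983*(-1/(1094*(T(6) - 1122))) = -4684983*(-1/(1094*(√(-30 + 6) - 1122))) = -4684983*(-1/(1094*(√(-24) - 1122))) = -4684983*(-1/(1094*(2*I*√6 - 1122))) = -4684983*(-1/(1094*(-1122 + 2*I*√6))) = -4684983/(1227468 - 2188*I*√6)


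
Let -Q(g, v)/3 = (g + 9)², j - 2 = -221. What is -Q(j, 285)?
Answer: 132300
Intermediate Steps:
j = -219 (j = 2 - 221 = -219)
Q(g, v) = -3*(9 + g)² (Q(g, v) = -3*(g + 9)² = -3*(9 + g)²)
-Q(j, 285) = -(-3)*(9 - 219)² = -(-3)*(-210)² = -(-3)*44100 = -1*(-132300) = 132300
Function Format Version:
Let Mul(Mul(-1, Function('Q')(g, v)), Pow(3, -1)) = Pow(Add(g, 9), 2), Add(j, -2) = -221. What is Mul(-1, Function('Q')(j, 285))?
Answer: 132300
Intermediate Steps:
j = -219 (j = Add(2, -221) = -219)
Function('Q')(g, v) = Mul(-3, Pow(Add(9, g), 2)) (Function('Q')(g, v) = Mul(-3, Pow(Add(g, 9), 2)) = Mul(-3, Pow(Add(9, g), 2)))
Mul(-1, Function('Q')(j, 285)) = Mul(-1, Mul(-3, Pow(Add(9, -219), 2))) = Mul(-1, Mul(-3, Pow(-210, 2))) = Mul(-1, Mul(-3, 44100)) = Mul(-1, -132300) = 132300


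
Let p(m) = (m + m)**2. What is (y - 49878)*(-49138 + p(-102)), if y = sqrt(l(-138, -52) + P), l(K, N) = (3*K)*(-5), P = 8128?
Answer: 375182316 - 7522*sqrt(10198) ≈ 3.7442e+8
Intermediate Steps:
l(K, N) = -15*K
y = sqrt(10198) (y = sqrt(-15*(-138) + 8128) = sqrt(2070 + 8128) = sqrt(10198) ≈ 100.99)
p(m) = 4*m**2 (p(m) = (2*m)**2 = 4*m**2)
(y - 49878)*(-49138 + p(-102)) = (sqrt(10198) - 49878)*(-49138 + 4*(-102)**2) = (-49878 + sqrt(10198))*(-49138 + 4*10404) = (-49878 + sqrt(10198))*(-49138 + 41616) = (-49878 + sqrt(10198))*(-7522) = 375182316 - 7522*sqrt(10198)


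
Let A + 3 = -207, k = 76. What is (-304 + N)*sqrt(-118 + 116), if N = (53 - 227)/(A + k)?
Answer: -20281*I*sqrt(2)/67 ≈ -428.08*I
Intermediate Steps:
A = -210 (A = -3 - 207 = -210)
N = 87/67 (N = (53 - 227)/(-210 + 76) = -174/(-134) = -174*(-1/134) = 87/67 ≈ 1.2985)
(-304 + N)*sqrt(-118 + 116) = (-304 + 87/67)*sqrt(-118 + 116) = -20281*I*sqrt(2)/67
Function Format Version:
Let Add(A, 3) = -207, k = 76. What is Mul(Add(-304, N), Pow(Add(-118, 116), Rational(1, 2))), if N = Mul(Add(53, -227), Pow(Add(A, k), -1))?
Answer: Mul(Rational(-20281, 67), I, Pow(2, Rational(1, 2))) ≈ Mul(-428.08, I)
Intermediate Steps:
A = -210 (A = Add(-3, -207) = -210)
N = Rational(87, 67) (N = Mul(Add(53, -227), Pow(Add(-210, 76), -1)) = Mul(-174, Pow(-134, -1)) = Mul(-174, Rational(-1, 134)) = Rational(87, 67) ≈ 1.2985)
Mul(Add(-304, N), Pow(Add(-118, 116), Rational(1, 2))) = Mul(Add(-304, Rational(87, 67)), Pow(Add(-118, 116), Rational(1, 2))) = Mul(Rational(-20281, 67), Pow(-2, Rational(1, 2))) = Mul(Rational(-20281, 67), Mul(I, Pow(2, Rational(1, 2)))) = Mul(Rational(-20281, 67), I, Pow(2, Rational(1, 2)))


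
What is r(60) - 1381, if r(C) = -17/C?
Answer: -82877/60 ≈ -1381.3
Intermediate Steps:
r(60) - 1381 = -17/60 - 1381 = -82877/60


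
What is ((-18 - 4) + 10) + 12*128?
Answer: 1524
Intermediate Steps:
((-18 - 4) + 10) + 12*128 = (-22 + 10) + 1536 = -12 + 1536 = 1524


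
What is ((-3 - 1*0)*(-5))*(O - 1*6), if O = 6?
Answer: 0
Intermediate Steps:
((-3 - 1*0)*(-5))*(O - 1*6) = ((-3 - 1*0)*(-5))*(6 - 1*6) = ((-3 + 0)*(-5))*(6 - 6) = -3*(-5)*0 = 15*0 = 0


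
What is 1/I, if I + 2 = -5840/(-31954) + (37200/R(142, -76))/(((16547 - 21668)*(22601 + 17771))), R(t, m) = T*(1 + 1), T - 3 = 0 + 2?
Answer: -275263754727/500224509404 ≈ -0.55028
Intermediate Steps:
T = 5 (T = 3 + (0 + 2) = 3 + 2 = 5)
R(t, m) = 10 (R(t, m) = 5*(1 + 1) = 5*2 = 10)
I = -500224509404/275263754727 (I = -2 + (-5840/(-31954) + (37200/10)/(((16547 - 21668)*(22601 + 17771)))) = -2 + (-5840*(-1/31954) + (37200*(⅒))/((-5121*40372))) = -2 + (2920/15977 + 3720/(-206745012)) = -2 + (2920/15977 + 3720*(-1/206745012)) = -2 + (2920/15977 - 310/17228751) = -2 + 50303000050/275263754727 = -500224509404/275263754727 ≈ -1.8173)
1/I = 1/(-500224509404/275263754727) = -275263754727/500224509404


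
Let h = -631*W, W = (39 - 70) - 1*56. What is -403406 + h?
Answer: -348509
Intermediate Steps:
W = -87 (W = -31 - 56 = -87)
h = 54897 (h = -631*(-87) = 54897)
-403406 + h = -403406 + 54897 = -348509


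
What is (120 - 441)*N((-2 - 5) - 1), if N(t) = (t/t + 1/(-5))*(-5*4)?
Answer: 5136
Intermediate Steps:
N(t) = -16 (N(t) = (1 + 1*(-⅕))*(-20) = (1 - ⅕)*(-20) = (⅘)*(-20) = -16)
(120 - 441)*N((-2 - 5) - 1) = (120 - 441)*(-16) = -321*(-16) = 5136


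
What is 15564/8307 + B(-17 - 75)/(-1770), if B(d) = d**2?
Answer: -791892/272285 ≈ -2.9083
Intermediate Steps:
15564/8307 + B(-17 - 75)/(-1770) = 15564/8307 + (-17 - 75)**2/(-1770) = 15564*(1/8307) + (-92)**2*(-1/1770) = 5188/2769 + 8464*(-1/1770) = 5188/2769 - 4232/885 = -791892/272285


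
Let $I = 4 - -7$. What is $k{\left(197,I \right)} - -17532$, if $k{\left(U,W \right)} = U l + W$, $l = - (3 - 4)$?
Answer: $17740$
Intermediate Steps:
$l = 1$ ($l = \left(-1\right) \left(-1\right) = 1$)
$I = 11$ ($I = 4 + 7 = 11$)
$k{\left(U,W \right)} = U + W$ ($k{\left(U,W \right)} = U 1 + W = U + W$)
$k{\left(197,I \right)} - -17532 = \left(197 + 11\right) - -17532 = 208 + 17532 = 17740$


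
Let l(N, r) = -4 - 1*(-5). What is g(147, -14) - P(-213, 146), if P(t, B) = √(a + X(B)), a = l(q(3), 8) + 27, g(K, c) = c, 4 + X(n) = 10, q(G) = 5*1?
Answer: -14 - √34 ≈ -19.831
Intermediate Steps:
q(G) = 5
X(n) = 6 (X(n) = -4 + 10 = 6)
l(N, r) = 1 (l(N, r) = -4 + 5 = 1)
a = 28 (a = 1 + 27 = 28)
P(t, B) = √34 (P(t, B) = √(28 + 6) = √34)
g(147, -14) - P(-213, 146) = -14 - √34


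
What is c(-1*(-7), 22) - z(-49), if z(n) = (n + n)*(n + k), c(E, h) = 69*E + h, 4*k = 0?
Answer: -4297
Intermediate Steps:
k = 0 (k = (¼)*0 = 0)
c(E, h) = h + 69*E
z(n) = 2*n² (z(n) = (n + n)*(n + 0) = (2*n)*n = 2*n²)
c(-1*(-7), 22) - z(-49) = (22 + 69*(-1*(-7))) - 2*(-49)² = (22 + 69*7) - 2*2401 = (22 + 483) - 1*4802 = 505 - 4802 = -4297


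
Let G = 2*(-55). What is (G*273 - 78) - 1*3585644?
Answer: -3615752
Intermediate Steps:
G = -110
(G*273 - 78) - 1*3585644 = (-110*273 - 78) - 1*3585644 = (-30030 - 78) - 3585644 = -30108 - 3585644 = -3615752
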